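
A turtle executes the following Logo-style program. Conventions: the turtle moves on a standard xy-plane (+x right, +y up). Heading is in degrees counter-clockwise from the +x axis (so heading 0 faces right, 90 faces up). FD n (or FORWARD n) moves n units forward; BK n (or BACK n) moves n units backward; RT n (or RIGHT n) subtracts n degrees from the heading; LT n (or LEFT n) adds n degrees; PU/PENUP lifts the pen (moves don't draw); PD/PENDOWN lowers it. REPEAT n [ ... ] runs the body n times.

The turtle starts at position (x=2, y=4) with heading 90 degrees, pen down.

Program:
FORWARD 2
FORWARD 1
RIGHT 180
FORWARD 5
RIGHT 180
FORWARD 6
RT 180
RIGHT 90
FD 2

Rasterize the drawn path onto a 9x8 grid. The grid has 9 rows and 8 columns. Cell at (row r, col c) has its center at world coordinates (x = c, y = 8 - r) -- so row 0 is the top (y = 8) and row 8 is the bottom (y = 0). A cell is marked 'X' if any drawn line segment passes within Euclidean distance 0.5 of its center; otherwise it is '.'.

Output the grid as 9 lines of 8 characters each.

Segment 0: (2,4) -> (2,6)
Segment 1: (2,6) -> (2,7)
Segment 2: (2,7) -> (2,2)
Segment 3: (2,2) -> (2,8)
Segment 4: (2,8) -> (-0,8)

Answer: XXX.....
..X.....
..X.....
..X.....
..X.....
..X.....
..X.....
........
........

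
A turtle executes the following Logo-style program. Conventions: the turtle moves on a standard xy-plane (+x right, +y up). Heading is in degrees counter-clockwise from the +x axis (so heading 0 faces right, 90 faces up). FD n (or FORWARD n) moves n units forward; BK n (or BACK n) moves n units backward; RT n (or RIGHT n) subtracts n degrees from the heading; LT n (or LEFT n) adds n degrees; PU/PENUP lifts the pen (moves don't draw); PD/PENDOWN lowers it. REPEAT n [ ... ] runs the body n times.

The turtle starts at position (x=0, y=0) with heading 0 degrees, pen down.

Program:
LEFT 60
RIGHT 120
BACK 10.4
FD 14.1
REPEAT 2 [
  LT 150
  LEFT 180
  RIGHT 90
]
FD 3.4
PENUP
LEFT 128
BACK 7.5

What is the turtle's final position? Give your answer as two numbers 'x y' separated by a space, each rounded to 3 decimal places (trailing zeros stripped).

Executing turtle program step by step:
Start: pos=(0,0), heading=0, pen down
LT 60: heading 0 -> 60
RT 120: heading 60 -> 300
BK 10.4: (0,0) -> (-5.2,9.007) [heading=300, draw]
FD 14.1: (-5.2,9.007) -> (1.85,-3.204) [heading=300, draw]
REPEAT 2 [
  -- iteration 1/2 --
  LT 150: heading 300 -> 90
  LT 180: heading 90 -> 270
  RT 90: heading 270 -> 180
  -- iteration 2/2 --
  LT 150: heading 180 -> 330
  LT 180: heading 330 -> 150
  RT 90: heading 150 -> 60
]
FD 3.4: (1.85,-3.204) -> (3.55,-0.26) [heading=60, draw]
PU: pen up
LT 128: heading 60 -> 188
BK 7.5: (3.55,-0.26) -> (10.977,0.784) [heading=188, move]
Final: pos=(10.977,0.784), heading=188, 3 segment(s) drawn

Answer: 10.977 0.784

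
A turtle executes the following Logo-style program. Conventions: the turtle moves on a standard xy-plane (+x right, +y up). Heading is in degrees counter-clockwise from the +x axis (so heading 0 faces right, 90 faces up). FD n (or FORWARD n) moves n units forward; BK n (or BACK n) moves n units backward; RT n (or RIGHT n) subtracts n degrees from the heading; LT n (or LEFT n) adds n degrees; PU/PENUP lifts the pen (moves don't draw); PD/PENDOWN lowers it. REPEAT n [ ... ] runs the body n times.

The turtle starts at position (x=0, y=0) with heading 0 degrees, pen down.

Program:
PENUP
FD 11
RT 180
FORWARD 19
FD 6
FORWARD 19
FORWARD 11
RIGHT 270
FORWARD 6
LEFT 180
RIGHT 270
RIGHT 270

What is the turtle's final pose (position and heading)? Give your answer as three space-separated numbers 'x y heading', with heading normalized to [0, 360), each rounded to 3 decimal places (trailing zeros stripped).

Executing turtle program step by step:
Start: pos=(0,0), heading=0, pen down
PU: pen up
FD 11: (0,0) -> (11,0) [heading=0, move]
RT 180: heading 0 -> 180
FD 19: (11,0) -> (-8,0) [heading=180, move]
FD 6: (-8,0) -> (-14,0) [heading=180, move]
FD 19: (-14,0) -> (-33,0) [heading=180, move]
FD 11: (-33,0) -> (-44,0) [heading=180, move]
RT 270: heading 180 -> 270
FD 6: (-44,0) -> (-44,-6) [heading=270, move]
LT 180: heading 270 -> 90
RT 270: heading 90 -> 180
RT 270: heading 180 -> 270
Final: pos=(-44,-6), heading=270, 0 segment(s) drawn

Answer: -44 -6 270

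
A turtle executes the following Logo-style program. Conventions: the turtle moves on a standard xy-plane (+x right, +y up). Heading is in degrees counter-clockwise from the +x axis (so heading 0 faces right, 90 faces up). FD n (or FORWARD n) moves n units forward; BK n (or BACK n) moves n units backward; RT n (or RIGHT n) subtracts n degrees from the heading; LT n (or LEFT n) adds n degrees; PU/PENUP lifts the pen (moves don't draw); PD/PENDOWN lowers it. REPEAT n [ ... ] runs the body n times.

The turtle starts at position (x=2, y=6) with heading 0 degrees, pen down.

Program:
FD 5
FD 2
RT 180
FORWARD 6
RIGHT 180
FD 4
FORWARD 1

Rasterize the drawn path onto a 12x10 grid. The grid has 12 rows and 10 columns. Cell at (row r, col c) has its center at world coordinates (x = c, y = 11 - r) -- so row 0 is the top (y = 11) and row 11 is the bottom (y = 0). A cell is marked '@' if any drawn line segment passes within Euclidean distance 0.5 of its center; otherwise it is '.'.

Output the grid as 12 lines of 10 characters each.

Segment 0: (2,6) -> (7,6)
Segment 1: (7,6) -> (9,6)
Segment 2: (9,6) -> (3,6)
Segment 3: (3,6) -> (7,6)
Segment 4: (7,6) -> (8,6)

Answer: ..........
..........
..........
..........
..........
..@@@@@@@@
..........
..........
..........
..........
..........
..........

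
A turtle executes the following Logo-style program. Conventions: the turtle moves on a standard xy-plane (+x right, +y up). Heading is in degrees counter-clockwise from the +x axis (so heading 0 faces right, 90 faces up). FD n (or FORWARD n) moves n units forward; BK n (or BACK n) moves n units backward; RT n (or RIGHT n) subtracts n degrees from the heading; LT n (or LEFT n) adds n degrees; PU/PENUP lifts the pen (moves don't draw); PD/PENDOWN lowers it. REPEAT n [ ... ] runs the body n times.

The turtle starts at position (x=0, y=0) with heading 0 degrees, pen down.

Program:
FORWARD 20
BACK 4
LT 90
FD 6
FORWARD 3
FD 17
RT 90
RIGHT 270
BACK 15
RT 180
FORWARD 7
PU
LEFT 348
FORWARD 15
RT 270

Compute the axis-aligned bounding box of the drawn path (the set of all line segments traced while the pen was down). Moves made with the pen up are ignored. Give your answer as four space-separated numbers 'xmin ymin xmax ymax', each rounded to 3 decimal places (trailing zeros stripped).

Executing turtle program step by step:
Start: pos=(0,0), heading=0, pen down
FD 20: (0,0) -> (20,0) [heading=0, draw]
BK 4: (20,0) -> (16,0) [heading=0, draw]
LT 90: heading 0 -> 90
FD 6: (16,0) -> (16,6) [heading=90, draw]
FD 3: (16,6) -> (16,9) [heading=90, draw]
FD 17: (16,9) -> (16,26) [heading=90, draw]
RT 90: heading 90 -> 0
RT 270: heading 0 -> 90
BK 15: (16,26) -> (16,11) [heading=90, draw]
RT 180: heading 90 -> 270
FD 7: (16,11) -> (16,4) [heading=270, draw]
PU: pen up
LT 348: heading 270 -> 258
FD 15: (16,4) -> (12.881,-10.672) [heading=258, move]
RT 270: heading 258 -> 348
Final: pos=(12.881,-10.672), heading=348, 7 segment(s) drawn

Segment endpoints: x in {0, 16, 16, 16, 20}, y in {0, 4, 6, 9, 11, 26}
xmin=0, ymin=0, xmax=20, ymax=26

Answer: 0 0 20 26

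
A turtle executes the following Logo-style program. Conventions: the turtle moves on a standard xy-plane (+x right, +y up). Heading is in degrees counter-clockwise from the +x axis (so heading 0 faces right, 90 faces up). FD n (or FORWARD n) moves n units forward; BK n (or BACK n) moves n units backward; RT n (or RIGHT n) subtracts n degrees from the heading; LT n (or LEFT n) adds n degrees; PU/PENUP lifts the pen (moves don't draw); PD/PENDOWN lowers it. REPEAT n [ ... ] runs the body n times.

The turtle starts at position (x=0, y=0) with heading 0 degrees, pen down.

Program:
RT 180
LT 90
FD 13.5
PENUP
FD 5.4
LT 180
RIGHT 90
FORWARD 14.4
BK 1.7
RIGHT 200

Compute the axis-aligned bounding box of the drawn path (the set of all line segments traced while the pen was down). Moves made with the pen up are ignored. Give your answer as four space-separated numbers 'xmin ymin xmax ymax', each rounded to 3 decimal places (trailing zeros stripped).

Executing turtle program step by step:
Start: pos=(0,0), heading=0, pen down
RT 180: heading 0 -> 180
LT 90: heading 180 -> 270
FD 13.5: (0,0) -> (0,-13.5) [heading=270, draw]
PU: pen up
FD 5.4: (0,-13.5) -> (0,-18.9) [heading=270, move]
LT 180: heading 270 -> 90
RT 90: heading 90 -> 0
FD 14.4: (0,-18.9) -> (14.4,-18.9) [heading=0, move]
BK 1.7: (14.4,-18.9) -> (12.7,-18.9) [heading=0, move]
RT 200: heading 0 -> 160
Final: pos=(12.7,-18.9), heading=160, 1 segment(s) drawn

Segment endpoints: x in {0, 0}, y in {-13.5, 0}
xmin=0, ymin=-13.5, xmax=0, ymax=0

Answer: 0 -13.5 0 0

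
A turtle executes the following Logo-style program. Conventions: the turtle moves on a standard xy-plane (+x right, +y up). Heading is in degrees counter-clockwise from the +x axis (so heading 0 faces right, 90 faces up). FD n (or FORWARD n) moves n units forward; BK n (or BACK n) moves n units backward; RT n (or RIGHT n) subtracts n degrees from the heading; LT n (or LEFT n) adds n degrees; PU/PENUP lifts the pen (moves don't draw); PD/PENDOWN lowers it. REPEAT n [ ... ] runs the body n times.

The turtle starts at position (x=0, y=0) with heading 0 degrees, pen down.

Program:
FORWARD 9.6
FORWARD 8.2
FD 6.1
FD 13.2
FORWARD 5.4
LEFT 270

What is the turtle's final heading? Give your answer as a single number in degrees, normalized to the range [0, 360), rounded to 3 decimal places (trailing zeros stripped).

Answer: 270

Derivation:
Executing turtle program step by step:
Start: pos=(0,0), heading=0, pen down
FD 9.6: (0,0) -> (9.6,0) [heading=0, draw]
FD 8.2: (9.6,0) -> (17.8,0) [heading=0, draw]
FD 6.1: (17.8,0) -> (23.9,0) [heading=0, draw]
FD 13.2: (23.9,0) -> (37.1,0) [heading=0, draw]
FD 5.4: (37.1,0) -> (42.5,0) [heading=0, draw]
LT 270: heading 0 -> 270
Final: pos=(42.5,0), heading=270, 5 segment(s) drawn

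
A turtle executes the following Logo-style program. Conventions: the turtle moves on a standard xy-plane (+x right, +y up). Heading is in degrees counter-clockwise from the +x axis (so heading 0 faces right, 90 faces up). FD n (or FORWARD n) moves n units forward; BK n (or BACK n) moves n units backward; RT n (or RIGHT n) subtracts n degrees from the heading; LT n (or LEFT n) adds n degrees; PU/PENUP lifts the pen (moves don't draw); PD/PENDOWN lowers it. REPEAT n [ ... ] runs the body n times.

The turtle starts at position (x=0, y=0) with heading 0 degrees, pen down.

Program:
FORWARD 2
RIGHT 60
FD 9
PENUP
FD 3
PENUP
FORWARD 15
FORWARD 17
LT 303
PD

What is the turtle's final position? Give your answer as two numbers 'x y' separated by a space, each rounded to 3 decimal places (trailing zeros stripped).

Executing turtle program step by step:
Start: pos=(0,0), heading=0, pen down
FD 2: (0,0) -> (2,0) [heading=0, draw]
RT 60: heading 0 -> 300
FD 9: (2,0) -> (6.5,-7.794) [heading=300, draw]
PU: pen up
FD 3: (6.5,-7.794) -> (8,-10.392) [heading=300, move]
PU: pen up
FD 15: (8,-10.392) -> (15.5,-23.383) [heading=300, move]
FD 17: (15.5,-23.383) -> (24,-38.105) [heading=300, move]
LT 303: heading 300 -> 243
PD: pen down
Final: pos=(24,-38.105), heading=243, 2 segment(s) drawn

Answer: 24 -38.105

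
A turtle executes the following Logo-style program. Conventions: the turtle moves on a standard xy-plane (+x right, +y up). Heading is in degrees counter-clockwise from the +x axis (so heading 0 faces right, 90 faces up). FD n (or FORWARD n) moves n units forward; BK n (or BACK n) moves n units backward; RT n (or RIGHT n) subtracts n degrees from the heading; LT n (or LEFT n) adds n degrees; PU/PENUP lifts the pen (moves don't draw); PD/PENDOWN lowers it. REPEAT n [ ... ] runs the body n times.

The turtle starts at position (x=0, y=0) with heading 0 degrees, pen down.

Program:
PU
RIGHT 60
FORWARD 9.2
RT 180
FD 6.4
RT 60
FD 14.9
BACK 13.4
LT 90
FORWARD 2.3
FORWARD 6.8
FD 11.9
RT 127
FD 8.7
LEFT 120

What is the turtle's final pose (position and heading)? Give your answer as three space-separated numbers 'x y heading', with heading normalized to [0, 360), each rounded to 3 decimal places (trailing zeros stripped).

Answer: -8.028 12.774 143

Derivation:
Executing turtle program step by step:
Start: pos=(0,0), heading=0, pen down
PU: pen up
RT 60: heading 0 -> 300
FD 9.2: (0,0) -> (4.6,-7.967) [heading=300, move]
RT 180: heading 300 -> 120
FD 6.4: (4.6,-7.967) -> (1.4,-2.425) [heading=120, move]
RT 60: heading 120 -> 60
FD 14.9: (1.4,-2.425) -> (8.85,10.479) [heading=60, move]
BK 13.4: (8.85,10.479) -> (2.15,-1.126) [heading=60, move]
LT 90: heading 60 -> 150
FD 2.3: (2.15,-1.126) -> (0.158,0.024) [heading=150, move]
FD 6.8: (0.158,0.024) -> (-5.731,3.424) [heading=150, move]
FD 11.9: (-5.731,3.424) -> (-16.037,9.374) [heading=150, move]
RT 127: heading 150 -> 23
FD 8.7: (-16.037,9.374) -> (-8.028,12.774) [heading=23, move]
LT 120: heading 23 -> 143
Final: pos=(-8.028,12.774), heading=143, 0 segment(s) drawn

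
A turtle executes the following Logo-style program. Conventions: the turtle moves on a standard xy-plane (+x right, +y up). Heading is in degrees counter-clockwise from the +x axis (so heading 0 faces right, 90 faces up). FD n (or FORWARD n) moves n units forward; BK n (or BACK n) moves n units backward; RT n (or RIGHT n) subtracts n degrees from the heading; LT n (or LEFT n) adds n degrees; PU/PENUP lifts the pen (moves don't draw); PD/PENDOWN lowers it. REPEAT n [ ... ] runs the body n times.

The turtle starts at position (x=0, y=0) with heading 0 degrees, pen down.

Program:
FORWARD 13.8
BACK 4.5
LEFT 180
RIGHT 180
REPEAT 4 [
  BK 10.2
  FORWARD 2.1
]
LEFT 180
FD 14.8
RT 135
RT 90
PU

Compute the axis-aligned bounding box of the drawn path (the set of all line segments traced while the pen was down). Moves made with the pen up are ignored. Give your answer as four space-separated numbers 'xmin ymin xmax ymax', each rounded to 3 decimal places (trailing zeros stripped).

Answer: -37.9 0 13.8 0

Derivation:
Executing turtle program step by step:
Start: pos=(0,0), heading=0, pen down
FD 13.8: (0,0) -> (13.8,0) [heading=0, draw]
BK 4.5: (13.8,0) -> (9.3,0) [heading=0, draw]
LT 180: heading 0 -> 180
RT 180: heading 180 -> 0
REPEAT 4 [
  -- iteration 1/4 --
  BK 10.2: (9.3,0) -> (-0.9,0) [heading=0, draw]
  FD 2.1: (-0.9,0) -> (1.2,0) [heading=0, draw]
  -- iteration 2/4 --
  BK 10.2: (1.2,0) -> (-9,0) [heading=0, draw]
  FD 2.1: (-9,0) -> (-6.9,0) [heading=0, draw]
  -- iteration 3/4 --
  BK 10.2: (-6.9,0) -> (-17.1,0) [heading=0, draw]
  FD 2.1: (-17.1,0) -> (-15,0) [heading=0, draw]
  -- iteration 4/4 --
  BK 10.2: (-15,0) -> (-25.2,0) [heading=0, draw]
  FD 2.1: (-25.2,0) -> (-23.1,0) [heading=0, draw]
]
LT 180: heading 0 -> 180
FD 14.8: (-23.1,0) -> (-37.9,0) [heading=180, draw]
RT 135: heading 180 -> 45
RT 90: heading 45 -> 315
PU: pen up
Final: pos=(-37.9,0), heading=315, 11 segment(s) drawn

Segment endpoints: x in {-37.9, -25.2, -23.1, -17.1, -15, -9, -6.9, -0.9, 0, 1.2, 9.3, 13.8}, y in {0, 0}
xmin=-37.9, ymin=0, xmax=13.8, ymax=0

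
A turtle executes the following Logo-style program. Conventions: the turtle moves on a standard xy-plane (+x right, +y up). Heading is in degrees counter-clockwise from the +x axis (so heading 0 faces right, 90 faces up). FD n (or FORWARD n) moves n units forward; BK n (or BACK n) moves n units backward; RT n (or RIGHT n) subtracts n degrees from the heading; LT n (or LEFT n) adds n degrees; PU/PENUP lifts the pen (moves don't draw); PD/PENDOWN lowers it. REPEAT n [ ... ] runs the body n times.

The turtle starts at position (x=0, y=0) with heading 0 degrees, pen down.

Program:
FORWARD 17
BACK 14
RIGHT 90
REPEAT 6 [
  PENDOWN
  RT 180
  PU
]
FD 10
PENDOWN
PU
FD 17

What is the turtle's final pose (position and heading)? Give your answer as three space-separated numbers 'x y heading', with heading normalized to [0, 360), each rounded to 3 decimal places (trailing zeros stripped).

Answer: 3 -27 270

Derivation:
Executing turtle program step by step:
Start: pos=(0,0), heading=0, pen down
FD 17: (0,0) -> (17,0) [heading=0, draw]
BK 14: (17,0) -> (3,0) [heading=0, draw]
RT 90: heading 0 -> 270
REPEAT 6 [
  -- iteration 1/6 --
  PD: pen down
  RT 180: heading 270 -> 90
  PU: pen up
  -- iteration 2/6 --
  PD: pen down
  RT 180: heading 90 -> 270
  PU: pen up
  -- iteration 3/6 --
  PD: pen down
  RT 180: heading 270 -> 90
  PU: pen up
  -- iteration 4/6 --
  PD: pen down
  RT 180: heading 90 -> 270
  PU: pen up
  -- iteration 5/6 --
  PD: pen down
  RT 180: heading 270 -> 90
  PU: pen up
  -- iteration 6/6 --
  PD: pen down
  RT 180: heading 90 -> 270
  PU: pen up
]
FD 10: (3,0) -> (3,-10) [heading=270, move]
PD: pen down
PU: pen up
FD 17: (3,-10) -> (3,-27) [heading=270, move]
Final: pos=(3,-27), heading=270, 2 segment(s) drawn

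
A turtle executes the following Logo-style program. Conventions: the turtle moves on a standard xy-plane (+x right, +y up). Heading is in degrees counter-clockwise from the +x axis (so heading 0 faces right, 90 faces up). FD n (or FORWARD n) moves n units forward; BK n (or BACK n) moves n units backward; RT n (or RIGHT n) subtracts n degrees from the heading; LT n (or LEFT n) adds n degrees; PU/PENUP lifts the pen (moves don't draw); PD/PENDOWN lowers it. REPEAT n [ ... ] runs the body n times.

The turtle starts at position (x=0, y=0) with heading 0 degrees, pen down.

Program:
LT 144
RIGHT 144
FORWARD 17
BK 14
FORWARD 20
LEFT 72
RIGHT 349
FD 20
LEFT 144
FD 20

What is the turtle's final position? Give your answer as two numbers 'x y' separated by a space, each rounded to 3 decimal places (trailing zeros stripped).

Answer: 11.797 5.224

Derivation:
Executing turtle program step by step:
Start: pos=(0,0), heading=0, pen down
LT 144: heading 0 -> 144
RT 144: heading 144 -> 0
FD 17: (0,0) -> (17,0) [heading=0, draw]
BK 14: (17,0) -> (3,0) [heading=0, draw]
FD 20: (3,0) -> (23,0) [heading=0, draw]
LT 72: heading 0 -> 72
RT 349: heading 72 -> 83
FD 20: (23,0) -> (25.437,19.851) [heading=83, draw]
LT 144: heading 83 -> 227
FD 20: (25.437,19.851) -> (11.797,5.224) [heading=227, draw]
Final: pos=(11.797,5.224), heading=227, 5 segment(s) drawn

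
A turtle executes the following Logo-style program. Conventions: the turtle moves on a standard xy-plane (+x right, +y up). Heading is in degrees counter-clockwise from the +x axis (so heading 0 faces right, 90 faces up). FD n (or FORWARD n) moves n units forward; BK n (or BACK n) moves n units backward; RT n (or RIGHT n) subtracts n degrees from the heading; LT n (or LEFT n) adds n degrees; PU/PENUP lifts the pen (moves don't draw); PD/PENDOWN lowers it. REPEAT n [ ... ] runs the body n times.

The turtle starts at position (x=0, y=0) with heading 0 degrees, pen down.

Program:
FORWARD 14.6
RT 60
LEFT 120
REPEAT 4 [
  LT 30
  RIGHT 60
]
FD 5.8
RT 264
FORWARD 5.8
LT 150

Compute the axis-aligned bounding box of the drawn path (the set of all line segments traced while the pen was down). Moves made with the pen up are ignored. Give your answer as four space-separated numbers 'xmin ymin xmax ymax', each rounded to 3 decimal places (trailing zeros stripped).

Executing turtle program step by step:
Start: pos=(0,0), heading=0, pen down
FD 14.6: (0,0) -> (14.6,0) [heading=0, draw]
RT 60: heading 0 -> 300
LT 120: heading 300 -> 60
REPEAT 4 [
  -- iteration 1/4 --
  LT 30: heading 60 -> 90
  RT 60: heading 90 -> 30
  -- iteration 2/4 --
  LT 30: heading 30 -> 60
  RT 60: heading 60 -> 0
  -- iteration 3/4 --
  LT 30: heading 0 -> 30
  RT 60: heading 30 -> 330
  -- iteration 4/4 --
  LT 30: heading 330 -> 0
  RT 60: heading 0 -> 300
]
FD 5.8: (14.6,0) -> (17.5,-5.023) [heading=300, draw]
RT 264: heading 300 -> 36
FD 5.8: (17.5,-5.023) -> (22.192,-1.614) [heading=36, draw]
LT 150: heading 36 -> 186
Final: pos=(22.192,-1.614), heading=186, 3 segment(s) drawn

Segment endpoints: x in {0, 14.6, 17.5, 22.192}, y in {-5.023, -1.614, 0}
xmin=0, ymin=-5.023, xmax=22.192, ymax=0

Answer: 0 -5.023 22.192 0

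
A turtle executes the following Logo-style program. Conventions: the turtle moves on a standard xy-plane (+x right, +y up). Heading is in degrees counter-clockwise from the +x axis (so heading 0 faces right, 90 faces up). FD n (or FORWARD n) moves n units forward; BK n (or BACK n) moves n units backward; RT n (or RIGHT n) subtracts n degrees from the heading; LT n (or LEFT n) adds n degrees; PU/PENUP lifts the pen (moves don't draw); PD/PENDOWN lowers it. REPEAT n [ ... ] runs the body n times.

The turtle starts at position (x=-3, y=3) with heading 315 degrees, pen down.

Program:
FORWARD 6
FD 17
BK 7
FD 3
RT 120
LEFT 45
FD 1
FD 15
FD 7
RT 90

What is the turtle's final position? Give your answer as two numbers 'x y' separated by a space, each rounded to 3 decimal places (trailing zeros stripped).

Executing turtle program step by step:
Start: pos=(-3,3), heading=315, pen down
FD 6: (-3,3) -> (1.243,-1.243) [heading=315, draw]
FD 17: (1.243,-1.243) -> (13.263,-13.263) [heading=315, draw]
BK 7: (13.263,-13.263) -> (8.314,-8.314) [heading=315, draw]
FD 3: (8.314,-8.314) -> (10.435,-10.435) [heading=315, draw]
RT 120: heading 315 -> 195
LT 45: heading 195 -> 240
FD 1: (10.435,-10.435) -> (9.935,-11.301) [heading=240, draw]
FD 15: (9.935,-11.301) -> (2.435,-24.291) [heading=240, draw]
FD 7: (2.435,-24.291) -> (-1.065,-30.354) [heading=240, draw]
RT 90: heading 240 -> 150
Final: pos=(-1.065,-30.354), heading=150, 7 segment(s) drawn

Answer: -1.065 -30.354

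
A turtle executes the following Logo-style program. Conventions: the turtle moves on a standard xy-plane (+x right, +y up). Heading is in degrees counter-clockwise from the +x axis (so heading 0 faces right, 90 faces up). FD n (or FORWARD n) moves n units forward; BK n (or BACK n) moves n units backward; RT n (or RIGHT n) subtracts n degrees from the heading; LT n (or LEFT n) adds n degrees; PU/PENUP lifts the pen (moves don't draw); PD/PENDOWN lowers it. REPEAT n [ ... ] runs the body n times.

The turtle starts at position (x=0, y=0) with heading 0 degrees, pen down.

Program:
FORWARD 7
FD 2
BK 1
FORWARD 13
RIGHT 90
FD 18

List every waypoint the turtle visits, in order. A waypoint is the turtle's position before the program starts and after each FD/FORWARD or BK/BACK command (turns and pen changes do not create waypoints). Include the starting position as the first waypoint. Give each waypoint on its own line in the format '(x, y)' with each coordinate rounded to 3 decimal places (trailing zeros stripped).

Executing turtle program step by step:
Start: pos=(0,0), heading=0, pen down
FD 7: (0,0) -> (7,0) [heading=0, draw]
FD 2: (7,0) -> (9,0) [heading=0, draw]
BK 1: (9,0) -> (8,0) [heading=0, draw]
FD 13: (8,0) -> (21,0) [heading=0, draw]
RT 90: heading 0 -> 270
FD 18: (21,0) -> (21,-18) [heading=270, draw]
Final: pos=(21,-18), heading=270, 5 segment(s) drawn
Waypoints (6 total):
(0, 0)
(7, 0)
(9, 0)
(8, 0)
(21, 0)
(21, -18)

Answer: (0, 0)
(7, 0)
(9, 0)
(8, 0)
(21, 0)
(21, -18)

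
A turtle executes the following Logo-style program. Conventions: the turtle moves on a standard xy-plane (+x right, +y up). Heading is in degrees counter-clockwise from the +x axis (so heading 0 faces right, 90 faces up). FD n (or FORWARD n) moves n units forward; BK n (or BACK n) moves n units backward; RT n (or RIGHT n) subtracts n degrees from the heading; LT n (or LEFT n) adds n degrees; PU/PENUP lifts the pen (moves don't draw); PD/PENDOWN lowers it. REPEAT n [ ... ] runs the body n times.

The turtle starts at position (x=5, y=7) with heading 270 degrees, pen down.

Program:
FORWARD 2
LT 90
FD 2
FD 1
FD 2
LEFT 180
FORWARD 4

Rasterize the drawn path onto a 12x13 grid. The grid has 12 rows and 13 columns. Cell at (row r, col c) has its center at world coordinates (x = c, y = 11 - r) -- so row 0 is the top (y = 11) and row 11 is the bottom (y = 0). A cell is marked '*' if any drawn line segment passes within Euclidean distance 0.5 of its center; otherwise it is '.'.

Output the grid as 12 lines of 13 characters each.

Segment 0: (5,7) -> (5,5)
Segment 1: (5,5) -> (7,5)
Segment 2: (7,5) -> (8,5)
Segment 3: (8,5) -> (10,5)
Segment 4: (10,5) -> (6,5)

Answer: .............
.............
.............
.............
.....*.......
.....*.......
.....******..
.............
.............
.............
.............
.............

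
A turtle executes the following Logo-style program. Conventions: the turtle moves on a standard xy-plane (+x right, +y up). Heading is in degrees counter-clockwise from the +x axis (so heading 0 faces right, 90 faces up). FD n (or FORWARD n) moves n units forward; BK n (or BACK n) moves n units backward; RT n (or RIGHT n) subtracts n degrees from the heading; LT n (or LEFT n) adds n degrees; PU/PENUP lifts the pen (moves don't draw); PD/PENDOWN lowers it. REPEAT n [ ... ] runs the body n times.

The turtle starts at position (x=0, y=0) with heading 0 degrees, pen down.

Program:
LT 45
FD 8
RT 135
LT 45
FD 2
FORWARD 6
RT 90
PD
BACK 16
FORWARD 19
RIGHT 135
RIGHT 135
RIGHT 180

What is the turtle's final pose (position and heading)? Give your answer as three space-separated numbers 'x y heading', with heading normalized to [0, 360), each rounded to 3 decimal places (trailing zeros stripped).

Answer: 9.192 -2.121 135

Derivation:
Executing turtle program step by step:
Start: pos=(0,0), heading=0, pen down
LT 45: heading 0 -> 45
FD 8: (0,0) -> (5.657,5.657) [heading=45, draw]
RT 135: heading 45 -> 270
LT 45: heading 270 -> 315
FD 2: (5.657,5.657) -> (7.071,4.243) [heading=315, draw]
FD 6: (7.071,4.243) -> (11.314,0) [heading=315, draw]
RT 90: heading 315 -> 225
PD: pen down
BK 16: (11.314,0) -> (22.627,11.314) [heading=225, draw]
FD 19: (22.627,11.314) -> (9.192,-2.121) [heading=225, draw]
RT 135: heading 225 -> 90
RT 135: heading 90 -> 315
RT 180: heading 315 -> 135
Final: pos=(9.192,-2.121), heading=135, 5 segment(s) drawn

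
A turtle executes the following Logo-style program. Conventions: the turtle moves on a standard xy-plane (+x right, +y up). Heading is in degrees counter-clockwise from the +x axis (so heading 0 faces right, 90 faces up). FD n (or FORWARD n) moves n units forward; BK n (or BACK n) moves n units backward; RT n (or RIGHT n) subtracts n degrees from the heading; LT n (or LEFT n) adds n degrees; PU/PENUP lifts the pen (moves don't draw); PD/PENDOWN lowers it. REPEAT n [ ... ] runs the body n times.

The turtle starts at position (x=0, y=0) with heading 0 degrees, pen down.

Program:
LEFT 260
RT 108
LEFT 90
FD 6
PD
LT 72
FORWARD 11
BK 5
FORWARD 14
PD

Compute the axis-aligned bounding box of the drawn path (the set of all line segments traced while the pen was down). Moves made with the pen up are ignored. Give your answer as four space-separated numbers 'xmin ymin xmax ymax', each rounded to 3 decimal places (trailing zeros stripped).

Executing turtle program step by step:
Start: pos=(0,0), heading=0, pen down
LT 260: heading 0 -> 260
RT 108: heading 260 -> 152
LT 90: heading 152 -> 242
FD 6: (0,0) -> (-2.817,-5.298) [heading=242, draw]
PD: pen down
LT 72: heading 242 -> 314
FD 11: (-2.817,-5.298) -> (4.824,-13.21) [heading=314, draw]
BK 5: (4.824,-13.21) -> (1.351,-9.614) [heading=314, draw]
FD 14: (1.351,-9.614) -> (11.076,-19.684) [heading=314, draw]
PD: pen down
Final: pos=(11.076,-19.684), heading=314, 4 segment(s) drawn

Segment endpoints: x in {-2.817, 0, 1.351, 4.824, 11.076}, y in {-19.684, -13.21, -9.614, -5.298, 0}
xmin=-2.817, ymin=-19.684, xmax=11.076, ymax=0

Answer: -2.817 -19.684 11.076 0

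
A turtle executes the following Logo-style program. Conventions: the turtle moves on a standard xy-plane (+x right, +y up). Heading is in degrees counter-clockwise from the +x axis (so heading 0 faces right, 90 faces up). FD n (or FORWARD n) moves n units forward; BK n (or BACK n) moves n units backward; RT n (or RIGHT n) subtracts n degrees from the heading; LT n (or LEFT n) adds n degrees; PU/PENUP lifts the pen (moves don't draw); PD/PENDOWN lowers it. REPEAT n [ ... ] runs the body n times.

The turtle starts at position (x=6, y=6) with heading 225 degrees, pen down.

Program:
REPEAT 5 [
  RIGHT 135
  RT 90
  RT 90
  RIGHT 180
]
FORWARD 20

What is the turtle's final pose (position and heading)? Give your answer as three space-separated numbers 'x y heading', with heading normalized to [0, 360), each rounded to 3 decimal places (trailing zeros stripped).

Executing turtle program step by step:
Start: pos=(6,6), heading=225, pen down
REPEAT 5 [
  -- iteration 1/5 --
  RT 135: heading 225 -> 90
  RT 90: heading 90 -> 0
  RT 90: heading 0 -> 270
  RT 180: heading 270 -> 90
  -- iteration 2/5 --
  RT 135: heading 90 -> 315
  RT 90: heading 315 -> 225
  RT 90: heading 225 -> 135
  RT 180: heading 135 -> 315
  -- iteration 3/5 --
  RT 135: heading 315 -> 180
  RT 90: heading 180 -> 90
  RT 90: heading 90 -> 0
  RT 180: heading 0 -> 180
  -- iteration 4/5 --
  RT 135: heading 180 -> 45
  RT 90: heading 45 -> 315
  RT 90: heading 315 -> 225
  RT 180: heading 225 -> 45
  -- iteration 5/5 --
  RT 135: heading 45 -> 270
  RT 90: heading 270 -> 180
  RT 90: heading 180 -> 90
  RT 180: heading 90 -> 270
]
FD 20: (6,6) -> (6,-14) [heading=270, draw]
Final: pos=(6,-14), heading=270, 1 segment(s) drawn

Answer: 6 -14 270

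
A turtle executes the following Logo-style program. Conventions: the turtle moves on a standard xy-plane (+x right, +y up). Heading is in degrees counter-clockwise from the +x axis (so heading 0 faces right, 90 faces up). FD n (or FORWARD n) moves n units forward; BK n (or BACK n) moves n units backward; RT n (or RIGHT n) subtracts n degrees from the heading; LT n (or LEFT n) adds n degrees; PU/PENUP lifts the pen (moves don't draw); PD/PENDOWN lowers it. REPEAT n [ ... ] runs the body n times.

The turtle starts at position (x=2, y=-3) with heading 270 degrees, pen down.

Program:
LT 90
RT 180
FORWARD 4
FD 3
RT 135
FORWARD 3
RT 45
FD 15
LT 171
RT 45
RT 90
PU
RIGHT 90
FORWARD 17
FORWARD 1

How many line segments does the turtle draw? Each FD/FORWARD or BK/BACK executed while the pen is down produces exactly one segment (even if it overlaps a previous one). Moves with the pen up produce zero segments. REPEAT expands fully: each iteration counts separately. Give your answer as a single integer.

Answer: 4

Derivation:
Executing turtle program step by step:
Start: pos=(2,-3), heading=270, pen down
LT 90: heading 270 -> 0
RT 180: heading 0 -> 180
FD 4: (2,-3) -> (-2,-3) [heading=180, draw]
FD 3: (-2,-3) -> (-5,-3) [heading=180, draw]
RT 135: heading 180 -> 45
FD 3: (-5,-3) -> (-2.879,-0.879) [heading=45, draw]
RT 45: heading 45 -> 0
FD 15: (-2.879,-0.879) -> (12.121,-0.879) [heading=0, draw]
LT 171: heading 0 -> 171
RT 45: heading 171 -> 126
RT 90: heading 126 -> 36
PU: pen up
RT 90: heading 36 -> 306
FD 17: (12.121,-0.879) -> (22.114,-14.632) [heading=306, move]
FD 1: (22.114,-14.632) -> (22.701,-15.441) [heading=306, move]
Final: pos=(22.701,-15.441), heading=306, 4 segment(s) drawn
Segments drawn: 4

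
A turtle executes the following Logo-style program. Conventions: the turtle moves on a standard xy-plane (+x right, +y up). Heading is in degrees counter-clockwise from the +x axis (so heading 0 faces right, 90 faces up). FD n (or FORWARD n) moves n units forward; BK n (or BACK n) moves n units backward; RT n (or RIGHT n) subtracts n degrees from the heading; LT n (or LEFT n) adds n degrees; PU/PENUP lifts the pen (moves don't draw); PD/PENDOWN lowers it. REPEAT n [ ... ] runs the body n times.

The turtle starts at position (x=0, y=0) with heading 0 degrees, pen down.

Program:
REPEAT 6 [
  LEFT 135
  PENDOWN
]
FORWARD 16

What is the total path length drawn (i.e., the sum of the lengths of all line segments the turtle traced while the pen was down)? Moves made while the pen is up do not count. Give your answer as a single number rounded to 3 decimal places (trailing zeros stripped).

Executing turtle program step by step:
Start: pos=(0,0), heading=0, pen down
REPEAT 6 [
  -- iteration 1/6 --
  LT 135: heading 0 -> 135
  PD: pen down
  -- iteration 2/6 --
  LT 135: heading 135 -> 270
  PD: pen down
  -- iteration 3/6 --
  LT 135: heading 270 -> 45
  PD: pen down
  -- iteration 4/6 --
  LT 135: heading 45 -> 180
  PD: pen down
  -- iteration 5/6 --
  LT 135: heading 180 -> 315
  PD: pen down
  -- iteration 6/6 --
  LT 135: heading 315 -> 90
  PD: pen down
]
FD 16: (0,0) -> (0,16) [heading=90, draw]
Final: pos=(0,16), heading=90, 1 segment(s) drawn

Segment lengths:
  seg 1: (0,0) -> (0,16), length = 16
Total = 16

Answer: 16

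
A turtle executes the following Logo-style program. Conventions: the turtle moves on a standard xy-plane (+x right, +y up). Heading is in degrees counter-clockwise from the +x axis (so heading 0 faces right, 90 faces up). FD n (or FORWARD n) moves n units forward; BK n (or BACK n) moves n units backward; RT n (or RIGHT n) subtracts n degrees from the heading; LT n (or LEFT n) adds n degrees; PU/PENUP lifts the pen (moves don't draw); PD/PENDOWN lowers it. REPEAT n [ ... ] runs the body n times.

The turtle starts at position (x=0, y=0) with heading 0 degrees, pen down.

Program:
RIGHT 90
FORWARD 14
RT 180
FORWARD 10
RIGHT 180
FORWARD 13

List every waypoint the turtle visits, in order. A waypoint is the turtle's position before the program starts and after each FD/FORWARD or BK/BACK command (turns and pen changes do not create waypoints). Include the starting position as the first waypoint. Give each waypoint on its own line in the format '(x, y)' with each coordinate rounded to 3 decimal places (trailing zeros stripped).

Answer: (0, 0)
(0, -14)
(0, -4)
(0, -17)

Derivation:
Executing turtle program step by step:
Start: pos=(0,0), heading=0, pen down
RT 90: heading 0 -> 270
FD 14: (0,0) -> (0,-14) [heading=270, draw]
RT 180: heading 270 -> 90
FD 10: (0,-14) -> (0,-4) [heading=90, draw]
RT 180: heading 90 -> 270
FD 13: (0,-4) -> (0,-17) [heading=270, draw]
Final: pos=(0,-17), heading=270, 3 segment(s) drawn
Waypoints (4 total):
(0, 0)
(0, -14)
(0, -4)
(0, -17)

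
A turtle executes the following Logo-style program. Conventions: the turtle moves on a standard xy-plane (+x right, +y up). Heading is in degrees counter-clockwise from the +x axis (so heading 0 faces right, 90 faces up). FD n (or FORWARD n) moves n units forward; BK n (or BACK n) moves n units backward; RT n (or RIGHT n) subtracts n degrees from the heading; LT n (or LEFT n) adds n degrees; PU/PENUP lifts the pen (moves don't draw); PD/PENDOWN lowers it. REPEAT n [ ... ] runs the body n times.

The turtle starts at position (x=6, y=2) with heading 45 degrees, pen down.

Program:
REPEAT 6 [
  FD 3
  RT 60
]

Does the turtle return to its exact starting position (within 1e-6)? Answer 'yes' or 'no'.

Executing turtle program step by step:
Start: pos=(6,2), heading=45, pen down
REPEAT 6 [
  -- iteration 1/6 --
  FD 3: (6,2) -> (8.121,4.121) [heading=45, draw]
  RT 60: heading 45 -> 345
  -- iteration 2/6 --
  FD 3: (8.121,4.121) -> (11.019,3.345) [heading=345, draw]
  RT 60: heading 345 -> 285
  -- iteration 3/6 --
  FD 3: (11.019,3.345) -> (11.796,0.447) [heading=285, draw]
  RT 60: heading 285 -> 225
  -- iteration 4/6 --
  FD 3: (11.796,0.447) -> (9.674,-1.674) [heading=225, draw]
  RT 60: heading 225 -> 165
  -- iteration 5/6 --
  FD 3: (9.674,-1.674) -> (6.776,-0.898) [heading=165, draw]
  RT 60: heading 165 -> 105
  -- iteration 6/6 --
  FD 3: (6.776,-0.898) -> (6,2) [heading=105, draw]
  RT 60: heading 105 -> 45
]
Final: pos=(6,2), heading=45, 6 segment(s) drawn

Start position: (6, 2)
Final position: (6, 2)
Distance = 0; < 1e-6 -> CLOSED

Answer: yes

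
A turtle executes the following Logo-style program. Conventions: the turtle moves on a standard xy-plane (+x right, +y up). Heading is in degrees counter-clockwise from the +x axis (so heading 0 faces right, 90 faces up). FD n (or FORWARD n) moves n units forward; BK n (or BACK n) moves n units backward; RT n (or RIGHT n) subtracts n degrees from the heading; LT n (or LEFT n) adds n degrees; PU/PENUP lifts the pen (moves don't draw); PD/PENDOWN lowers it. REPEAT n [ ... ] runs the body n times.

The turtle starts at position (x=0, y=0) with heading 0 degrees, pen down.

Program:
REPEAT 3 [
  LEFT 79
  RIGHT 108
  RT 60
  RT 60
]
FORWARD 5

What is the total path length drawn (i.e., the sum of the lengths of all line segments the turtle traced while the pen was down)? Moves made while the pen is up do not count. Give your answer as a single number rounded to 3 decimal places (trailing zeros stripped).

Executing turtle program step by step:
Start: pos=(0,0), heading=0, pen down
REPEAT 3 [
  -- iteration 1/3 --
  LT 79: heading 0 -> 79
  RT 108: heading 79 -> 331
  RT 60: heading 331 -> 271
  RT 60: heading 271 -> 211
  -- iteration 2/3 --
  LT 79: heading 211 -> 290
  RT 108: heading 290 -> 182
  RT 60: heading 182 -> 122
  RT 60: heading 122 -> 62
  -- iteration 3/3 --
  LT 79: heading 62 -> 141
  RT 108: heading 141 -> 33
  RT 60: heading 33 -> 333
  RT 60: heading 333 -> 273
]
FD 5: (0,0) -> (0.262,-4.993) [heading=273, draw]
Final: pos=(0.262,-4.993), heading=273, 1 segment(s) drawn

Segment lengths:
  seg 1: (0,0) -> (0.262,-4.993), length = 5
Total = 5

Answer: 5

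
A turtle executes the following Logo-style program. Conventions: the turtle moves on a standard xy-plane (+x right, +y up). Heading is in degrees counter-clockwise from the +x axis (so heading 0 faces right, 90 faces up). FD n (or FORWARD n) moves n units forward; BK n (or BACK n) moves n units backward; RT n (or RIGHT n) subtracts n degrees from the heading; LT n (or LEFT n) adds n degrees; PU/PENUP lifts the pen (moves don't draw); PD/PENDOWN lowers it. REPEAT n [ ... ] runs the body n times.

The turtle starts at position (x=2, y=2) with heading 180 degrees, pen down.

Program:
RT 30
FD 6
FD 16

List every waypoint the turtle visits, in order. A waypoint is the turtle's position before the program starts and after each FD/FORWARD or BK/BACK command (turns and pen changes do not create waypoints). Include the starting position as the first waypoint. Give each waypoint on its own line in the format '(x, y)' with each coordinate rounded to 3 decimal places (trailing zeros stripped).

Executing turtle program step by step:
Start: pos=(2,2), heading=180, pen down
RT 30: heading 180 -> 150
FD 6: (2,2) -> (-3.196,5) [heading=150, draw]
FD 16: (-3.196,5) -> (-17.053,13) [heading=150, draw]
Final: pos=(-17.053,13), heading=150, 2 segment(s) drawn
Waypoints (3 total):
(2, 2)
(-3.196, 5)
(-17.053, 13)

Answer: (2, 2)
(-3.196, 5)
(-17.053, 13)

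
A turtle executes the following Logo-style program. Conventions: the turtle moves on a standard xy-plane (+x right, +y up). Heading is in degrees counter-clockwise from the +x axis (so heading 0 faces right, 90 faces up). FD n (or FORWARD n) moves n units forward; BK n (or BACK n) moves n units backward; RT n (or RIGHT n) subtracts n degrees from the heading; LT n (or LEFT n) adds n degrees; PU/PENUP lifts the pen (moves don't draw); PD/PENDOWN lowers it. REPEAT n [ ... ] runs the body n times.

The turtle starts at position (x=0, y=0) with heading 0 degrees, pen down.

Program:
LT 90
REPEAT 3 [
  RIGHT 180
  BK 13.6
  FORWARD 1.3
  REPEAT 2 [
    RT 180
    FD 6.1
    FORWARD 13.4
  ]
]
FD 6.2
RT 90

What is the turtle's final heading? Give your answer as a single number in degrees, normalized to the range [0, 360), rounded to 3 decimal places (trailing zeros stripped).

Executing turtle program step by step:
Start: pos=(0,0), heading=0, pen down
LT 90: heading 0 -> 90
REPEAT 3 [
  -- iteration 1/3 --
  RT 180: heading 90 -> 270
  BK 13.6: (0,0) -> (0,13.6) [heading=270, draw]
  FD 1.3: (0,13.6) -> (0,12.3) [heading=270, draw]
  REPEAT 2 [
    -- iteration 1/2 --
    RT 180: heading 270 -> 90
    FD 6.1: (0,12.3) -> (0,18.4) [heading=90, draw]
    FD 13.4: (0,18.4) -> (0,31.8) [heading=90, draw]
    -- iteration 2/2 --
    RT 180: heading 90 -> 270
    FD 6.1: (0,31.8) -> (0,25.7) [heading=270, draw]
    FD 13.4: (0,25.7) -> (0,12.3) [heading=270, draw]
  ]
  -- iteration 2/3 --
  RT 180: heading 270 -> 90
  BK 13.6: (0,12.3) -> (0,-1.3) [heading=90, draw]
  FD 1.3: (0,-1.3) -> (0,0) [heading=90, draw]
  REPEAT 2 [
    -- iteration 1/2 --
    RT 180: heading 90 -> 270
    FD 6.1: (0,0) -> (0,-6.1) [heading=270, draw]
    FD 13.4: (0,-6.1) -> (0,-19.5) [heading=270, draw]
    -- iteration 2/2 --
    RT 180: heading 270 -> 90
    FD 6.1: (0,-19.5) -> (0,-13.4) [heading=90, draw]
    FD 13.4: (0,-13.4) -> (0,0) [heading=90, draw]
  ]
  -- iteration 3/3 --
  RT 180: heading 90 -> 270
  BK 13.6: (0,0) -> (0,13.6) [heading=270, draw]
  FD 1.3: (0,13.6) -> (0,12.3) [heading=270, draw]
  REPEAT 2 [
    -- iteration 1/2 --
    RT 180: heading 270 -> 90
    FD 6.1: (0,12.3) -> (0,18.4) [heading=90, draw]
    FD 13.4: (0,18.4) -> (0,31.8) [heading=90, draw]
    -- iteration 2/2 --
    RT 180: heading 90 -> 270
    FD 6.1: (0,31.8) -> (0,25.7) [heading=270, draw]
    FD 13.4: (0,25.7) -> (0,12.3) [heading=270, draw]
  ]
]
FD 6.2: (0,12.3) -> (0,6.1) [heading=270, draw]
RT 90: heading 270 -> 180
Final: pos=(0,6.1), heading=180, 19 segment(s) drawn

Answer: 180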